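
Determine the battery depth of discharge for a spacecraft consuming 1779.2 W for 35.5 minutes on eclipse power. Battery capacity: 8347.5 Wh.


E_used = P * t / 60 = 1779.2 * 35.5 / 60 = 1052.6933 Wh
DOD = E_used / E_total * 100 = 1052.6933 / 8347.5 * 100
DOD = 12.6109 %

12.6109 %


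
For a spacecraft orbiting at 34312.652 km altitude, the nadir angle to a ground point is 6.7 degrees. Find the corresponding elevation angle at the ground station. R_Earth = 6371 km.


r = R_E + alt = 40683.6520 km
Law of sines in the satellite / Earth-center / ground-point triangle:
  sin(nadir)/R_E = sin(90 + el)/r  =>  cos(el) = (r/R_E)*sin(nadir)
cos(el) = (40683.6520 / 6371.0000) * sin(6.7 deg) = 0.7450309
el = arccos(0.7450309) = 41.8382 deg
(Earth-central angle = 90 - nadir - el = 41.4618 deg)

41.8382 degrees


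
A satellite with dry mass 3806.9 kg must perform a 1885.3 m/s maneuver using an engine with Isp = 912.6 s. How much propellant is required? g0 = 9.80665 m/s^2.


ve = Isp * g0 = 912.6 * 9.80665 = 8949.548790 m/s
mass ratio = exp(dv/ve) = exp(1885.3/8949.548790) = 1.23449091
m_prop = m_dry * (mr - 1) = 3806.9 * (1.23449091 - 1)
m_prop = 892.6834 kg

892.6834 kg


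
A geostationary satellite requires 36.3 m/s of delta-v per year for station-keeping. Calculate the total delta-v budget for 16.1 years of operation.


dV = rate * years = 36.3 * 16.1
dV = 584.4300 m/s

584.4300 m/s


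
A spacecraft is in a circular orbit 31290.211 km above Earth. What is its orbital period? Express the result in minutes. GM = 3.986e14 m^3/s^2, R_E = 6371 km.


r = 37661.2110 km = 3.7661211e+07 m
T = 2*pi*sqrt(r^3/mu) = 2*pi*sqrt(5.3417412e+22 / 3.986e14)
T = 72736.5407 s = 1212.2757 min

1212.2757 minutes


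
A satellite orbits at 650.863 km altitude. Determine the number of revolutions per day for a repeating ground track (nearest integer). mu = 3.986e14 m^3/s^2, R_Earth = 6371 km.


r = 7.021863e+06 m
T = 2*pi*sqrt(r^3/mu) = 5855.8474 s = 97.5975 min
revs/day = 1440 / 97.5975 = 14.7545
Rounded: 15 revolutions per day

15 revolutions per day


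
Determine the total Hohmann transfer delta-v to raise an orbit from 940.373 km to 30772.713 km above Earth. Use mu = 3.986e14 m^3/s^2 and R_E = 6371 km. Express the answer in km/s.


r1 = 7311.3730 km = 7.311373e+06 m
r2 = 37143.7130 km = 3.7143713e+07 m
dv1 = sqrt(mu/r1)*(sqrt(2*r2/(r1+r2)) - 1) = 2161.1667 m/s
dv2 = sqrt(mu/r2)*(1 - sqrt(2*r1/(r1+r2))) = 1397.0685 m/s
total dv = |dv1| + |dv2| = 2161.1667 + 1397.0685 = 3558.2352 m/s = 3.5582 km/s

3.5582 km/s


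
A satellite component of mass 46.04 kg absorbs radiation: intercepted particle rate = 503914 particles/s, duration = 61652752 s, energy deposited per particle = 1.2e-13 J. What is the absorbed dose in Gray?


Total energy deposited = rate * time * E_per
  = 503914 * 61652752 * 1.2e-13 = 3.7281 J
Dose = E_total / mass = 3.7281 / 46.04
Dose = 0.08097572 Gy

0.0810 Gy


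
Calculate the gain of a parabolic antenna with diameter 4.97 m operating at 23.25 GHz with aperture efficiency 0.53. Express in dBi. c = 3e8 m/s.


lambda = c/f = 3e8 / 2.325e+10 = 0.01290323 m
G = eta*(pi*D/lambda)^2 = 0.53*(pi*4.97/0.01290323)^2
G = 776053.7422 (linear)
G = 10*log10(776053.7422) = 58.8989 dBi

58.8989 dBi


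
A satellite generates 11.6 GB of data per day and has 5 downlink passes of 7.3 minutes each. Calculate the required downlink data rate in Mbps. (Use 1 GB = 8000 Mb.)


total contact time = 5 * 7.3 * 60 = 2190.0000 s
data = 11.6 GB = 92800.0000 Mb
rate = 92800.0000 / 2190.0000 = 42.3744 Mbps

42.3744 Mbps


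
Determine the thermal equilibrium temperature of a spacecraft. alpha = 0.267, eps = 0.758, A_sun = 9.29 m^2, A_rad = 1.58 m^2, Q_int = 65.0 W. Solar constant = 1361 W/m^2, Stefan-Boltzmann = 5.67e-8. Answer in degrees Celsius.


Numerator = alpha*S*A_sun + Q_int = 0.267*1361*9.29 + 65.0 = 3440.8652 W
Denominator = eps*sigma*A_rad = 0.758*5.67e-8*1.58 = 6.7906188e-08 W/K^4
T^4 = 5.0670864e+10 K^4
T = 474.4490 K = 201.2990 C

201.2990 degrees Celsius


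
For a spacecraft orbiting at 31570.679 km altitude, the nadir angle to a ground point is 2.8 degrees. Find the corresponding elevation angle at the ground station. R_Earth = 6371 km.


r = R_E + alt = 37941.6790 km
Law of sines in the satellite / Earth-center / ground-point triangle:
  sin(nadir)/R_E = sin(90 + el)/r  =>  cos(el) = (r/R_E)*sin(nadir)
cos(el) = (37941.6790 / 6371.0000) * sin(2.8 deg) = 0.2909186
el = arccos(0.2909186) = 73.0870 deg
(Earth-central angle = 90 - nadir - el = 14.1130 deg)

73.0870 degrees


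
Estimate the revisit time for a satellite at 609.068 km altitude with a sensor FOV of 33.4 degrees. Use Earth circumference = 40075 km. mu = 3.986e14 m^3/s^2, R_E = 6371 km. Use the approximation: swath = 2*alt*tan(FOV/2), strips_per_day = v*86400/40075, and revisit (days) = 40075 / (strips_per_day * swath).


swath = 2*609.068*tan(0.29147) = 365.4583 km
v = sqrt(mu/r) = 7556.8155 m/s = 7.5568 km/s
strips/day = v*86400/40075 = 7.5568*86400/40075 = 16.2922
coverage/day = strips * swath = 16.2922 * 365.4583 = 5954.1103 km
revisit = 40075 / 5954.1103 = 6.7306 days

6.7306 days


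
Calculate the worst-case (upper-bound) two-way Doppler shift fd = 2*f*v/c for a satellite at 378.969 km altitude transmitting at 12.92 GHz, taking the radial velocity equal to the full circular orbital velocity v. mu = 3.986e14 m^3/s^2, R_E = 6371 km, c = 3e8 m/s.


r = 6.749969e+06 m
v = sqrt(mu/r) = 7684.5379 m/s (worst-case radial velocity)
f = 12.92 GHz = 1.292e+10 Hz
fd = 2*f*v/c = 2*1.292e+10*7684.5379/3.0e+08
fd = 661894.8662 Hz

661894.8662 Hz


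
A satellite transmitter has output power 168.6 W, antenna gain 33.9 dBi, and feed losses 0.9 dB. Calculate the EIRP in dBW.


Pt = 168.6 W = 22.2686 dBW
EIRP = Pt_dBW + Gt - losses = 22.2686 + 33.9 - 0.9 = 55.2686 dBW

55.2686 dBW


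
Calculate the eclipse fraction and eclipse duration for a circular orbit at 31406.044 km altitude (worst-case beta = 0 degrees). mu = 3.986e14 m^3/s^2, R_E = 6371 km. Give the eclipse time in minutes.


r = 37777.0440 km
T = 1217.8728 min
Eclipse fraction = arcsin(R_E/r)/pi = arcsin(6371.0000/37777.0440)/pi
= arcsin(0.1686474)/pi = 0.05393992
Eclipse duration = 0.05393992 * 1217.8728 = 65.6920 min

65.6920 minutes


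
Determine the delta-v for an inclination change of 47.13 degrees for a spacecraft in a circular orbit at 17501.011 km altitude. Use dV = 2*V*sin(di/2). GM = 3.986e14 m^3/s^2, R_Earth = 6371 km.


r = 23872.0110 km = 2.3872011e+07 m
V = sqrt(mu/r) = 4086.2426 m/s
di = 47.13 deg = 0.8225737 rad
dV = 2*V*sin(di/2) = 2*4086.2426*sin(0.4112868)
dV = 3267.2712 m/s = 3.2673 km/s

3.2673 km/s


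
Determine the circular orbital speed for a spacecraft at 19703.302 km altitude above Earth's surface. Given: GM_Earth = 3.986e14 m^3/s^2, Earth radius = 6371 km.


r = R_E + alt = 6371.0 + 19703.302 = 26074.3020 km = 2.6074302e+07 m
v = sqrt(mu/r) = sqrt(3.986e14 / 2.6074302e+07) = 3909.8699 m/s = 3.9099 km/s

3.9099 km/s


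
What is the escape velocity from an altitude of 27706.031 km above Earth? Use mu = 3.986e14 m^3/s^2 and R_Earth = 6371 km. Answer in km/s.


r = 6371.0 + 27706.031 = 34077.0310 km = 3.4077031e+07 m
v_esc = sqrt(2*mu/r) = sqrt(2*3.986e14 / 3.4077031e+07)
v_esc = 4836.7403 m/s = 4.8367 km/s

4.8367 km/s


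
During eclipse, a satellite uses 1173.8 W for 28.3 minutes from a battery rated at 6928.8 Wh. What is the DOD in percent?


E_used = P * t / 60 = 1173.8 * 28.3 / 60 = 553.6423 Wh
DOD = E_used / E_total * 100 = 553.6423 / 6928.8 * 100
DOD = 7.9905 %

7.9905 %


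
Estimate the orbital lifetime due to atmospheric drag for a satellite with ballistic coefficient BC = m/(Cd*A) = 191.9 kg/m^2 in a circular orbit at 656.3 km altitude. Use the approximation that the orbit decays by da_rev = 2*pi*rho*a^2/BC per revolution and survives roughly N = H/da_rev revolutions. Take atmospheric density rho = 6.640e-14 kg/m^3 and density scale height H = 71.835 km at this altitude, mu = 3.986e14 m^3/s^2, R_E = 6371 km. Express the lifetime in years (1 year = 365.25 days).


a = R_E + alt = 7027.3000 km = 7.0273e+06 m
da_rev = 2*pi*rho*a^2/BC = 2*pi*6.640e-14*(7.0273e+06)^2/191.9 = 0.107361844 m per revolution
N = H/da_rev = 71835.0000 m / 0.107361844 m = 669092.4581 revolutions
P = 2*pi*sqrt(a^3/mu) = 5862.6499 s
lifetime = N*P = 669092.4581 * 5862.6499 = 3.9226549e+09 s = 45401.0978 days
years = 45401.0978 / 365.25 = 124.3014 years

124.3014 years


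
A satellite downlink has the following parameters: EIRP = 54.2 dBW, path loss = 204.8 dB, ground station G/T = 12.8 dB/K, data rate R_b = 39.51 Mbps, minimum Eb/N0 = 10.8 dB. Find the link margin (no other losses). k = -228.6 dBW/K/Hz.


C/N0 = EIRP - FSPL + G/T - k = 54.2 - 204.8 + 12.8 - (-228.6)
C/N0 = 90.8000 dB-Hz
R_b = 39.51 Mbps = 3.951e+07 bps -> 10*log10(R_b) = 75.9671 dB-Hz
Eb/N0 = C/N0 - 10*log10(R_b) = 90.8000 - 75.9671 = 14.8329 dB
Margin = Eb/N0 - Eb/N0_req = 14.8329 - 10.8 = 4.0329 dB (link closes)

4.0329 dB


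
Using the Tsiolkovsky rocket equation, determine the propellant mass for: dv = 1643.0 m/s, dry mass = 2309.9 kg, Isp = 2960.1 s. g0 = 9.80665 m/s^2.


ve = Isp * g0 = 2960.1 * 9.80665 = 29028.664665 m/s
mass ratio = exp(dv/ve) = exp(1643.0/29028.664665) = 1.05823162
m_prop = m_dry * (mr - 1) = 2309.9 * (1.05823162 - 1)
m_prop = 134.5092 kg

134.5092 kg


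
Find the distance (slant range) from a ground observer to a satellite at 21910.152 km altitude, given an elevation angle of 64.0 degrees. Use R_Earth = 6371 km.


h = 21910.152 km, el = 64.0 deg
d = -R_E*sin(el) + sqrt((R_E*sin(el))^2 + 2*R_E*h + h^2)
d = -6371.0000*sin(1.1170) + sqrt((6371.0000*0.898794)^2 + 2*6371.0000*21910.152 + 21910.152^2)
d = 22416.6948 km

22416.6948 km


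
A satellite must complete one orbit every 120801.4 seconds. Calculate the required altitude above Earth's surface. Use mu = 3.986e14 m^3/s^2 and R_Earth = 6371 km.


T = 120801.4 s
r = (mu*T^2/(4*pi^2))^(1/3) = (3.986e14 * 120801.4^2 / (4*pi^2))^(1/3)
r = 5.2817012e+07 m = 52817.0123 km
alt = r - R_E = 52817.0123 - 6371 = 46446.0123 km

46446.0123 km


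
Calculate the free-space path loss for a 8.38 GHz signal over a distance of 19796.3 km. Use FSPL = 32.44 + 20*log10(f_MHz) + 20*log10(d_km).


f = 8.38 GHz = 8380.0000 MHz
d = 19796.3 km
FSPL = 32.44 + 20*log10(8380.0000) + 20*log10(19796.3)
FSPL = 32.44 + 78.4649 + 85.9317
FSPL = 196.8366 dB

196.8366 dB


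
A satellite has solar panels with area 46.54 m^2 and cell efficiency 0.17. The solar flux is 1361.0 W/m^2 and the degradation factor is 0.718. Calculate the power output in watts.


P = area * eta * S * degradation
P = 46.54 * 0.17 * 1361.0 * 0.718
P = 7731.3951 W

7731.3951 W


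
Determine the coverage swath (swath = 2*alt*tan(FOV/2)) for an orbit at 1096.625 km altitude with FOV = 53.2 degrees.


FOV = 53.2 deg = 0.9285152 rad
swath = 2 * alt * tan(FOV/2) = 2 * 1096.625 * tan(0.4642576)
swath = 2 * 1096.625 * 0.5007627
swath = 1098.2978 km

1098.2978 km


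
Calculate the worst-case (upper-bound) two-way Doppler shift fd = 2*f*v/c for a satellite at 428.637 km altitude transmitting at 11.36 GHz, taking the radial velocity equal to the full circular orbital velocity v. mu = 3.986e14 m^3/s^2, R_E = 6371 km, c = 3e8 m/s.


r = 6.799637e+06 m
v = sqrt(mu/r) = 7656.4206 m/s (worst-case radial velocity)
f = 11.36 GHz = 1.136e+10 Hz
fd = 2*f*v/c = 2*1.136e+10*7656.4206/3.0e+08
fd = 579846.2533 Hz

579846.2533 Hz


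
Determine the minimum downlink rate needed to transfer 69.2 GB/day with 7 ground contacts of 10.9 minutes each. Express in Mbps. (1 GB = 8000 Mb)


total contact time = 7 * 10.9 * 60 = 4578.0000 s
data = 69.2 GB = 553600.0000 Mb
rate = 553600.0000 / 4578.0000 = 120.9262 Mbps

120.9262 Mbps


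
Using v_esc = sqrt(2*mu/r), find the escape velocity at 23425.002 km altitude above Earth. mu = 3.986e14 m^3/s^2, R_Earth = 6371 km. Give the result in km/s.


r = 6371.0 + 23425.002 = 29796.0020 km = 2.9796002e+07 m
v_esc = sqrt(2*mu/r) = sqrt(2*3.986e14 / 2.9796002e+07)
v_esc = 5172.5494 m/s = 5.1725 km/s

5.1725 km/s


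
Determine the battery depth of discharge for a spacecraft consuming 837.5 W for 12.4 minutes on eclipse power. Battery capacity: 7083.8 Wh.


E_used = P * t / 60 = 837.5 * 12.4 / 60 = 173.0833 Wh
DOD = E_used / E_total * 100 = 173.0833 / 7083.8 * 100
DOD = 2.4434 %

2.4434 %


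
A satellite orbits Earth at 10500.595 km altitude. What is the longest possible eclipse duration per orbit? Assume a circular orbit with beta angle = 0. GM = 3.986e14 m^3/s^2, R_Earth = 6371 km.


r = 16871.5950 km
T = 363.4914 min
Eclipse fraction = arcsin(R_E/r)/pi = arcsin(6371.0000/16871.5950)/pi
= arcsin(0.3776169)/pi = 0.1232564
Eclipse duration = 0.1232564 * 363.4914 = 44.8026 min

44.8026 minutes


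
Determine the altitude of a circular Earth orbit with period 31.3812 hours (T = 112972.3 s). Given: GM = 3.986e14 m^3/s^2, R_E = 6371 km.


T = 112972.3 s
r = (mu*T^2/(4*pi^2))^(1/3) = (3.986e14 * 112972.3^2 / (4*pi^2))^(1/3)
r = 5.0509589e+07 m = 50509.5888 km
alt = r - R_E = 50509.5888 - 6371 = 44138.5888 km

44138.5888 km


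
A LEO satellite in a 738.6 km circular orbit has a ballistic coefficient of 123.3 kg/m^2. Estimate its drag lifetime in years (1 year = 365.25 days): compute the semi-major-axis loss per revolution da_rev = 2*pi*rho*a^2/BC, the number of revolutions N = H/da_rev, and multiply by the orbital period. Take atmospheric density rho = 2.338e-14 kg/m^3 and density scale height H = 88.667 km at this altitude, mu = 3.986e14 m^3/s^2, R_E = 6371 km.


a = R_E + alt = 7109.6000 km = 7.1096e+06 m
da_rev = 2*pi*rho*a^2/BC = 2*pi*2.338e-14*(7.1096e+06)^2/123.3 = 0.0602215089 m per revolution
N = H/da_rev = 88667.0000 m / 0.0602215089 m = 1.4723477e+06 revolutions
P = 2*pi*sqrt(a^3/mu) = 5965.9412 s
lifetime = N*P = 1.4723477e+06 * 5965.9412 = 8.7839399e+09 s = 101665.9706 days
years = 101665.9706 / 365.25 = 278.3463 years

278.3463 years


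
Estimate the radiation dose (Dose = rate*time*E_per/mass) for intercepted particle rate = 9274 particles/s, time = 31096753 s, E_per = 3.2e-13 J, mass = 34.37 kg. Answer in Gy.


Total energy deposited = rate * time * E_per
  = 9274 * 31096753 * 3.2e-13 = 0.09228521 J
Dose = E_total / mass = 0.09228521 / 34.37
Dose = 0.002685051 Gy

0.0027 Gy


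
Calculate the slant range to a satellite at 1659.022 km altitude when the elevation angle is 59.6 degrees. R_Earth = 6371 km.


h = 1659.022 km, el = 59.6 deg
d = -R_E*sin(el) + sqrt((R_E*sin(el))^2 + 2*R_E*h + h^2)
d = -6371.0000*sin(1.0402) + sqrt((6371.0000*0.8625137)^2 + 2*6371.0000*1659.022 + 1659.022^2)
d = 1859.3429 km

1859.3429 km


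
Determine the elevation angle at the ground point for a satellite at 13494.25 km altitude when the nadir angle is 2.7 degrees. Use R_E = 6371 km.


r = R_E + alt = 19865.2500 km
Law of sines in the satellite / Earth-center / ground-point triangle:
  sin(nadir)/R_E = sin(90 + el)/r  =>  cos(el) = (r/R_E)*sin(nadir)
cos(el) = (19865.2500 / 6371.0000) * sin(2.7 deg) = 0.1468814
el = arccos(0.1468814) = 81.5538 deg
(Earth-central angle = 90 - nadir - el = 5.7462 deg)

81.5538 degrees


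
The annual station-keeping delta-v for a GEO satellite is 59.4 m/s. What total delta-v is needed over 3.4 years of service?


dV = rate * years = 59.4 * 3.4
dV = 201.9600 m/s

201.9600 m/s


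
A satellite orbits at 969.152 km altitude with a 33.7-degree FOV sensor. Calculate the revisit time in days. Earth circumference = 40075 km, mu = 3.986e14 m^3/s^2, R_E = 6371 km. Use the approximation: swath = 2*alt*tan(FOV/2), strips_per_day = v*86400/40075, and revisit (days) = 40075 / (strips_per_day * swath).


swath = 2*969.152*tan(0.294088) = 587.0546 km
v = sqrt(mu/r) = 7369.1283 m/s = 7.3691 km/s
strips/day = v*86400/40075 = 7.3691*86400/40075 = 15.8875
coverage/day = strips * swath = 15.8875 * 587.0546 = 9326.8471 km
revisit = 40075 / 9326.8471 = 4.2967 days

4.2967 days


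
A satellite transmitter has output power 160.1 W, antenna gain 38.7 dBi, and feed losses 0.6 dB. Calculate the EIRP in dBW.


Pt = 160.1 W = 22.0439 dBW
EIRP = Pt_dBW + Gt - losses = 22.0439 + 38.7 - 0.6 = 60.1439 dBW

60.1439 dBW


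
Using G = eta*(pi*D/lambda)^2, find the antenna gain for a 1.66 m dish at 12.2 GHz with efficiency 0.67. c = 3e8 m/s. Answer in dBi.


lambda = c/f = 3e8 / 1.22e+10 = 0.02459016 m
G = eta*(pi*D/lambda)^2 = 0.67*(pi*1.66/0.02459016)^2
G = 30134.7697 (linear)
G = 10*log10(30134.7697) = 44.7907 dBi

44.7907 dBi


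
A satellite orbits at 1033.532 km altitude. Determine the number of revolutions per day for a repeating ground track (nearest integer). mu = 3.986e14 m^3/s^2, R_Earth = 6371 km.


r = 7.404532e+06 m
T = 2*pi*sqrt(r^3/mu) = 6340.9984 s = 105.6833 min
revs/day = 1440 / 105.6833 = 13.6256
Rounded: 14 revolutions per day

14 revolutions per day


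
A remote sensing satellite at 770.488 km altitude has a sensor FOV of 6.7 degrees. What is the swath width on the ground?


FOV = 6.7 deg = 0.1169371 rad
swath = 2 * alt * tan(FOV/2) = 2 * 770.488 * tan(0.05846853)
swath = 2 * 770.488 * 0.05853525
swath = 90.2014 km

90.2014 km


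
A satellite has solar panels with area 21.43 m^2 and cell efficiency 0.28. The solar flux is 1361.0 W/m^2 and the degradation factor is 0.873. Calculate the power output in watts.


P = area * eta * S * degradation
P = 21.43 * 0.28 * 1361.0 * 0.873
P = 7129.3933 W

7129.3933 W


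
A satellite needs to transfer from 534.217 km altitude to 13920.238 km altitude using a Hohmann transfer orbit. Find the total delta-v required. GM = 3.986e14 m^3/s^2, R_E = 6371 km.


r1 = 6905.2170 km = 6.905217e+06 m
r2 = 20291.2380 km = 2.0291238e+07 m
dv1 = sqrt(mu/r1)*(sqrt(2*r2/(r1+r2)) - 1) = 1683.3021 m/s
dv2 = sqrt(mu/r2)*(1 - sqrt(2*r1/(r1+r2))) = 1273.7874 m/s
total dv = |dv1| + |dv2| = 1683.3021 + 1273.7874 = 2957.0894 m/s = 2.9571 km/s

2.9571 km/s


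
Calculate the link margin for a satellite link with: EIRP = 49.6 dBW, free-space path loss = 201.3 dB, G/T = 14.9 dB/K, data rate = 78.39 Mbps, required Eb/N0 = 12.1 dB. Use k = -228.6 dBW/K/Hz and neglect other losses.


C/N0 = EIRP - FSPL + G/T - k = 49.6 - 201.3 + 14.9 - (-228.6)
C/N0 = 91.8000 dB-Hz
R_b = 78.39 Mbps = 7.839e+07 bps -> 10*log10(R_b) = 78.9426 dB-Hz
Eb/N0 = C/N0 - 10*log10(R_b) = 91.8000 - 78.9426 = 12.8574 dB
Margin = Eb/N0 - Eb/N0_req = 12.8574 - 12.1 = 0.7573934 dB (link closes)

0.7574 dB


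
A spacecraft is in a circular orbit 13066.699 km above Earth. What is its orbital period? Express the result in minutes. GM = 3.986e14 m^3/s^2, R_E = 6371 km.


r = 19437.6990 km = 1.9437699e+07 m
T = 2*pi*sqrt(r^3/mu) = 2*pi*sqrt(7.344032e+21 / 3.986e14)
T = 26969.8481 s = 449.4975 min

449.4975 minutes


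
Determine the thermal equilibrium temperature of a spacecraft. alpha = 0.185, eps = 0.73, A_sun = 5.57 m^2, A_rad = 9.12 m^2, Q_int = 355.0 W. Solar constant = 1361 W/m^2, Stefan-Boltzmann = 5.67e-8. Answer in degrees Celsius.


Numerator = alpha*S*A_sun + Q_int = 0.185*1361*5.57 + 355.0 = 1757.4425 W
Denominator = eps*sigma*A_rad = 0.73*5.67e-8*9.12 = 3.7748592e-07 W/K^4
T^4 = 4.6556503e+09 K^4
T = 261.2132 K = -11.9368 C

-11.9368 degrees Celsius


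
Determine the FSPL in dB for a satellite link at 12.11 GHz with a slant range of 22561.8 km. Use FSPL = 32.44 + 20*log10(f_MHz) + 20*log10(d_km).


f = 12.11 GHz = 12110.0000 MHz
d = 22561.8 km
FSPL = 32.44 + 20*log10(12110.0000) + 20*log10(22561.8)
FSPL = 32.44 + 81.6629 + 87.0675
FSPL = 201.1704 dB

201.1704 dB


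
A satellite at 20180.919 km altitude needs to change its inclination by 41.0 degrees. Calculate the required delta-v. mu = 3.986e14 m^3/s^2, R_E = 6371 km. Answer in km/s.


r = 26551.9190 km = 2.6551919e+07 m
V = sqrt(mu/r) = 3874.5448 m/s
di = 41.0 deg = 0.715585 rad
dV = 2*V*sin(di/2) = 2*3874.5448*sin(0.3577925)
dV = 2713.7884 m/s = 2.7138 km/s

2.7138 km/s


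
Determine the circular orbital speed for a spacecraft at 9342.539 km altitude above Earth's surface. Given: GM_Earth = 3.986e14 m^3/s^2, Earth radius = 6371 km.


r = R_E + alt = 6371.0 + 9342.539 = 15713.5390 km = 1.5713539e+07 m
v = sqrt(mu/r) = sqrt(3.986e14 / 1.5713539e+07) = 5036.5325 m/s = 5.0365 km/s

5.0365 km/s


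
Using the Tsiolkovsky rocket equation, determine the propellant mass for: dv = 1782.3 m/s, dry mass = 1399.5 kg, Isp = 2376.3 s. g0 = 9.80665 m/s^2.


ve = Isp * g0 = 2376.3 * 9.80665 = 23303.542395 m/s
mass ratio = exp(dv/ve) = exp(1782.3/23303.542395) = 1.07948269
m_prop = m_dry * (mr - 1) = 1399.5 * (1.07948269 - 1)
m_prop = 111.2360 kg

111.2360 kg


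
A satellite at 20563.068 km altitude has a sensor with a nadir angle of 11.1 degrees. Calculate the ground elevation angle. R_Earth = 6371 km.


r = R_E + alt = 26934.0680 km
Law of sines in the satellite / Earth-center / ground-point triangle:
  sin(nadir)/R_E = sin(90 + el)/r  =>  cos(el) = (r/R_E)*sin(nadir)
cos(el) = (26934.0680 / 6371.0000) * sin(11.1 deg) = 0.8139067
el = arccos(0.8139067) = 35.5206 deg
(Earth-central angle = 90 - nadir - el = 43.3794 deg)

35.5206 degrees


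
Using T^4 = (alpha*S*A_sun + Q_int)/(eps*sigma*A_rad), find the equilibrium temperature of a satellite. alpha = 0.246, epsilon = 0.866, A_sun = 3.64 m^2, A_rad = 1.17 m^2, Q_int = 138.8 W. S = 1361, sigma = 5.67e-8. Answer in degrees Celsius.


Numerator = alpha*S*A_sun + Q_int = 0.246*1361*3.64 + 138.8 = 1357.4938 W
Denominator = eps*sigma*A_rad = 0.866*5.67e-8*1.17 = 5.7449574e-08 W/K^4
T^4 = 2.3629311e+10 K^4
T = 392.0692 K = 118.9192 C

118.9192 degrees Celsius


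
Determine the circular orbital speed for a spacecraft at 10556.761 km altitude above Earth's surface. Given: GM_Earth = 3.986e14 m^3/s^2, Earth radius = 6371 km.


r = R_E + alt = 6371.0 + 10556.761 = 16927.7610 km = 1.6927761e+07 m
v = sqrt(mu/r) = sqrt(3.986e14 / 1.6927761e+07) = 4852.5374 m/s = 4.8525 km/s

4.8525 km/s


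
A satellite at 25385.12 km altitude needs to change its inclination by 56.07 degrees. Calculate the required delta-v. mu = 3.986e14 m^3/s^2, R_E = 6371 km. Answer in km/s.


r = 31756.1200 km = 3.175612e+07 m
V = sqrt(mu/r) = 3542.8677 m/s
di = 56.07 deg = 0.9786061 rad
dV = 2*V*sin(di/2) = 2*3542.8677*sin(0.4893031)
dV = 3330.3724 m/s = 3.3304 km/s

3.3304 km/s


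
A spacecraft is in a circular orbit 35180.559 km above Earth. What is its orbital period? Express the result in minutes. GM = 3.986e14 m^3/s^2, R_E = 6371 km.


r = 41551.5590 km = 4.1551559e+07 m
T = 2*pi*sqrt(r^3/mu) = 2*pi*sqrt(7.1740099e+22 / 3.986e14)
T = 84293.1349 s = 1404.8856 min

1404.8856 minutes


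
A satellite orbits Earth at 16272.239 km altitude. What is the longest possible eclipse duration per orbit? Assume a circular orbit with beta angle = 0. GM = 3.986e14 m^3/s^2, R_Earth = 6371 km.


r = 22643.2390 km
T = 565.1553 min
Eclipse fraction = arcsin(R_E/r)/pi = arcsin(6371.0000/22643.2390)/pi
= arcsin(0.2813643)/pi = 0.09078694
Eclipse duration = 0.09078694 * 565.1553 = 51.3087 min

51.3087 minutes


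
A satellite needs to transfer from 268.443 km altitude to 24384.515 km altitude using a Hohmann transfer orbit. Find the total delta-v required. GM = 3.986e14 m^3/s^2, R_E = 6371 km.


r1 = 6639.4430 km = 6.639443e+06 m
r2 = 30755.5150 km = 3.0755515e+07 m
dv1 = sqrt(mu/r1)*(sqrt(2*r2/(r1+r2)) - 1) = 2189.1649 m/s
dv2 = sqrt(mu/r2)*(1 - sqrt(2*r1/(r1+r2))) = 1454.7711 m/s
total dv = |dv1| + |dv2| = 2189.1649 + 1454.7711 = 3643.9360 m/s = 3.6439 km/s

3.6439 km/s


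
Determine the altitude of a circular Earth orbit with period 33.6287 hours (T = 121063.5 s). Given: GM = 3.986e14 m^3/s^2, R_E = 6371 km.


T = 121063.5 s
r = (mu*T^2/(4*pi^2))^(1/3) = (3.986e14 * 121063.5^2 / (4*pi^2))^(1/3)
r = 5.2893382e+07 m = 52893.3819 km
alt = r - R_E = 52893.3819 - 6371 = 46522.3819 km

46522.3819 km


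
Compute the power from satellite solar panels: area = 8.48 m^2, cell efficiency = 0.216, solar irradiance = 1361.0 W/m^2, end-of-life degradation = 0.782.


P = area * eta * S * degradation
P = 8.48 * 0.216 * 1361.0 * 0.782
P = 1949.4607 W

1949.4607 W


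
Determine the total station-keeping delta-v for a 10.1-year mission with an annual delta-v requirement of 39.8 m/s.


dV = rate * years = 39.8 * 10.1
dV = 401.9800 m/s

401.9800 m/s


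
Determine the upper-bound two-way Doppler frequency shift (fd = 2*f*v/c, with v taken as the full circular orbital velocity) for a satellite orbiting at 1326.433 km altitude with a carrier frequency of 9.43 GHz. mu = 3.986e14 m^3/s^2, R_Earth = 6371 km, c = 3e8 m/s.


r = 7.697433e+06 m
v = sqrt(mu/r) = 7196.0751 m/s (worst-case radial velocity)
f = 9.43 GHz = 9.43e+09 Hz
fd = 2*f*v/c = 2*9.43e+09*7196.0751/3.0e+08
fd = 452393.2561 Hz

452393.2561 Hz


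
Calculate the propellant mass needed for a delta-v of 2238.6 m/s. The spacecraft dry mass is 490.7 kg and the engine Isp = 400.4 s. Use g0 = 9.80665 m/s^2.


ve = Isp * g0 = 400.4 * 9.80665 = 3926.582660 m/s
mass ratio = exp(dv/ve) = exp(2238.6/3926.582660) = 1.76846876
m_prop = m_dry * (mr - 1) = 490.7 * (1.76846876 - 1)
m_prop = 377.0876 kg

377.0876 kg


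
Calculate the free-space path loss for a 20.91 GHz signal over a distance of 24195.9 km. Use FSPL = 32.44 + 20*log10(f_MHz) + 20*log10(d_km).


f = 20.91 GHz = 20910.0000 MHz
d = 24195.9 km
FSPL = 32.44 + 20*log10(20910.0000) + 20*log10(24195.9)
FSPL = 32.44 + 86.4071 + 87.6748
FSPL = 206.5219 dB

206.5219 dB


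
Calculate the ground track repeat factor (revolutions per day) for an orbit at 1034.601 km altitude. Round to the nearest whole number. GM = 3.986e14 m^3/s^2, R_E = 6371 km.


r = 7.405601e+06 m
T = 2*pi*sqrt(r^3/mu) = 6342.3716 s = 105.7062 min
revs/day = 1440 / 105.7062 = 13.6227
Rounded: 14 revolutions per day

14 revolutions per day


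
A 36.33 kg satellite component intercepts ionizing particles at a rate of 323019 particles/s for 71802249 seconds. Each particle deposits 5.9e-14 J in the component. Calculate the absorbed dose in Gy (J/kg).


Total energy deposited = rate * time * E_per
  = 323019 * 71802249 * 5.9e-14 = 1.3684 J
Dose = E_total / mass = 1.3684 / 36.33
Dose = 0.03766628 Gy

0.0377 Gy


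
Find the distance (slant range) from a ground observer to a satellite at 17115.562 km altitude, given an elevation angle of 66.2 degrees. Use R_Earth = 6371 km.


h = 17115.562 km, el = 66.2 deg
d = -R_E*sin(el) + sqrt((R_E*sin(el))^2 + 2*R_E*h + h^2)
d = -6371.0000*sin(1.1554) + sqrt((6371.0000*0.9149597)^2 + 2*6371.0000*17115.562 + 17115.562^2)
d = 17516.2116 km

17516.2116 km


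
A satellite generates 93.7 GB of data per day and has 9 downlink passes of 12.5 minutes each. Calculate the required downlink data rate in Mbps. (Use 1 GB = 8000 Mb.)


total contact time = 9 * 12.5 * 60 = 6750.0000 s
data = 93.7 GB = 749600.0000 Mb
rate = 749600.0000 / 6750.0000 = 111.0519 Mbps

111.0519 Mbps


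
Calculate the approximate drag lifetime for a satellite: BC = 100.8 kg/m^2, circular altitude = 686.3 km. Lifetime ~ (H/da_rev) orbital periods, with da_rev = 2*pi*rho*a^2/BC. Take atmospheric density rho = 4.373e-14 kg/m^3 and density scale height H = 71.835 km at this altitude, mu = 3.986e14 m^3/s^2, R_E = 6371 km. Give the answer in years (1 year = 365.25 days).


a = R_E + alt = 7057.3000 km = 7.0573e+06 m
da_rev = 2*pi*rho*a^2/BC = 2*pi*4.373e-14*(7.0573e+06)^2/100.8 = 0.135761295 m per revolution
N = H/da_rev = 71835.0000 m / 0.135761295 m = 529127.2447 revolutions
P = 2*pi*sqrt(a^3/mu) = 5900.2320 s
lifetime = N*P = 529127.2447 * 5900.2320 = 3.1219735e+09 s = 36133.9527 days
years = 36133.9527 / 365.25 = 98.9294 years

98.9294 years


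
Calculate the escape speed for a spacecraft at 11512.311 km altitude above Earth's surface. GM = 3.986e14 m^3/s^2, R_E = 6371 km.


r = 6371.0 + 11512.311 = 17883.3110 km = 1.7883311e+07 m
v_esc = sqrt(2*mu/r) = sqrt(2*3.986e14 / 1.7883311e+07)
v_esc = 6676.6664 m/s = 6.6767 km/s

6.6767 km/s


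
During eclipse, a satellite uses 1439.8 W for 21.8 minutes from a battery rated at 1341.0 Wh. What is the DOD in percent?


E_used = P * t / 60 = 1439.8 * 21.8 / 60 = 523.1273 Wh
DOD = E_used / E_total * 100 = 523.1273 / 1341.0 * 100
DOD = 39.0102 %

39.0102 %


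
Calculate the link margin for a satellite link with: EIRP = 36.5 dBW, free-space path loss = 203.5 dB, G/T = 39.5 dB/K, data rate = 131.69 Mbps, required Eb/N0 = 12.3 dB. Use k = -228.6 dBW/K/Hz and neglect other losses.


C/N0 = EIRP - FSPL + G/T - k = 36.5 - 203.5 + 39.5 - (-228.6)
C/N0 = 101.1000 dB-Hz
R_b = 131.69 Mbps = 1.3169e+08 bps -> 10*log10(R_b) = 81.1955 dB-Hz
Eb/N0 = C/N0 - 10*log10(R_b) = 101.1000 - 81.1955 = 19.9045 dB
Margin = Eb/N0 - Eb/N0_req = 19.9045 - 12.3 = 7.6045 dB (link closes)

7.6045 dB


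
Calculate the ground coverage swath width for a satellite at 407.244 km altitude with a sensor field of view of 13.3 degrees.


FOV = 13.3 deg = 0.2321288 rad
swath = 2 * alt * tan(FOV/2) = 2 * 407.244 * tan(0.1160644)
swath = 2 * 407.244 * 0.1165884
swath = 94.9598 km

94.9598 km


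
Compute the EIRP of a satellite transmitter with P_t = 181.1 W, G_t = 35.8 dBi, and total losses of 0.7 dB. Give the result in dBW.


Pt = 181.1 W = 22.5792 dBW
EIRP = Pt_dBW + Gt - losses = 22.5792 + 35.8 - 0.7 = 57.6792 dBW

57.6792 dBW


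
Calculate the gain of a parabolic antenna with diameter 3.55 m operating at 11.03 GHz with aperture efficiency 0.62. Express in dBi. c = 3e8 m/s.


lambda = c/f = 3e8 / 1.103e+10 = 0.02719855 m
G = eta*(pi*D/lambda)^2 = 0.62*(pi*3.55/0.02719855)^2
G = 104245.3415 (linear)
G = 10*log10(104245.3415) = 50.1806 dBi

50.1806 dBi


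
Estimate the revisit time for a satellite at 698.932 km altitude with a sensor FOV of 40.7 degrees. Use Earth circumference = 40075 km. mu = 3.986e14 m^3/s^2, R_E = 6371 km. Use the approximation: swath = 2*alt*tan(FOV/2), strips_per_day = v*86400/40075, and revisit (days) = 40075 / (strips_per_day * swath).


swath = 2*698.932*tan(0.3551745) = 518.4728 km
v = sqrt(mu/r) = 7508.6356 m/s = 7.5086 km/s
strips/day = v*86400/40075 = 7.5086*86400/40075 = 16.1883
coverage/day = strips * swath = 16.1883 * 518.4728 = 8393.1936 km
revisit = 40075 / 8393.1936 = 4.7747 days

4.7747 days


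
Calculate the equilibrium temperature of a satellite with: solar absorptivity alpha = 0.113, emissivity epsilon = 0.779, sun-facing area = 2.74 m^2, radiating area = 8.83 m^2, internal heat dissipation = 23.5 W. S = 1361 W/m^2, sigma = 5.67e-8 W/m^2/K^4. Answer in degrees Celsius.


Numerator = alpha*S*A_sun + Q_int = 0.113*1361*2.74 + 23.5 = 444.8928 W
Denominator = eps*sigma*A_rad = 0.779*5.67e-8*8.83 = 3.9001492e-07 W/K^4
T^4 = 1.1407072e+09 K^4
T = 183.7780 K = -89.3720 C

-89.3720 degrees Celsius


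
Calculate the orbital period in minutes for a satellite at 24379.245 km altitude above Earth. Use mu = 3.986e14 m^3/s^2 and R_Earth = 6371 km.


r = 30750.2450 km = 3.0750245e+07 m
T = 2*pi*sqrt(r^3/mu) = 2*pi*sqrt(2.9076742e+22 / 3.986e14)
T = 53664.1298 s = 894.4022 min

894.4022 minutes


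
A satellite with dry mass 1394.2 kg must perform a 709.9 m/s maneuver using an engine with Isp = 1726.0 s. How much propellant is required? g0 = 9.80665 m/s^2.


ve = Isp * g0 = 1726.0 * 9.80665 = 16926.277900 m/s
mass ratio = exp(dv/ve) = exp(709.9/16926.277900) = 1.04283264
m_prop = m_dry * (mr - 1) = 1394.2 * (1.04283264 - 1)
m_prop = 59.7173 kg

59.7173 kg


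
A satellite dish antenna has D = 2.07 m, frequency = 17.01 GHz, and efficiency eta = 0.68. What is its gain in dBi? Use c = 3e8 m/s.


lambda = c/f = 3e8 / 1.701e+10 = 0.01763668 m
G = eta*(pi*D/lambda)^2 = 0.68*(pi*2.07/0.01763668)^2
G = 92451.8204 (linear)
G = 10*log10(92451.8204) = 49.6592 dBi

49.6592 dBi


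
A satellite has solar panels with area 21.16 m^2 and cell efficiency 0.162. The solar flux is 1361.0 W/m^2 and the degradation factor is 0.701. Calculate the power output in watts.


P = area * eta * S * degradation
P = 21.16 * 0.162 * 1361.0 * 0.701
P = 3270.4448 W

3270.4448 W


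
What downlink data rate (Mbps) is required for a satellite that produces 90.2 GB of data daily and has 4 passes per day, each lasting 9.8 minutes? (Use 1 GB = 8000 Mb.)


total contact time = 4 * 9.8 * 60 = 2352.0000 s
data = 90.2 GB = 721600.0000 Mb
rate = 721600.0000 / 2352.0000 = 306.8027 Mbps

306.8027 Mbps


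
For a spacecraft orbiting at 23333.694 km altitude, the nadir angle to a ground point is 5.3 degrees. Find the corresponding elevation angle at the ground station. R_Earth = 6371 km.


r = R_E + alt = 29704.6940 km
Law of sines in the satellite / Earth-center / ground-point triangle:
  sin(nadir)/R_E = sin(90 + el)/r  =>  cos(el) = (r/R_E)*sin(nadir)
cos(el) = (29704.6940 / 6371.0000) * sin(5.3 deg) = 0.4306765
el = arccos(0.4306765) = 64.4895 deg
(Earth-central angle = 90 - nadir - el = 20.2105 deg)

64.4895 degrees


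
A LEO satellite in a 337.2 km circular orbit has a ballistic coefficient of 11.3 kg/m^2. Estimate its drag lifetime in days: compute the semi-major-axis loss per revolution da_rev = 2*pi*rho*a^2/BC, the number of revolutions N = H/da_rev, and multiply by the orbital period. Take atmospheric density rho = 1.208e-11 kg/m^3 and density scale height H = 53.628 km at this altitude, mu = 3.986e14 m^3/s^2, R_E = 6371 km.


a = R_E + alt = 6708.2000 km = 6.7082e+06 m
da_rev = 2*pi*rho*a^2/BC = 2*pi*1.208e-11*(6.7082e+06)^2/11.3 = 302.259781 m per revolution
N = H/da_rev = 53628.0000 m / 302.259781 m = 177.4235 revolutions
P = 2*pi*sqrt(a^3/mu) = 5467.8957 s
lifetime = N*P = 177.4235 * 5467.8957 = 970133.4106 s = 11.2284 days

11.2284 days


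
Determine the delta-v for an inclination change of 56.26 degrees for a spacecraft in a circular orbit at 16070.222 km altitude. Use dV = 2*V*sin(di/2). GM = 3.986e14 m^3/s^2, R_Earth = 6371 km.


r = 22441.2220 km = 2.2441222e+07 m
V = sqrt(mu/r) = 4214.4936 m/s
di = 56.26 deg = 0.9819222 rad
dV = 2*V*sin(di/2) = 2*4214.4936*sin(0.4909611)
dV = 3974.0457 m/s = 3.9740 km/s

3.9740 km/s


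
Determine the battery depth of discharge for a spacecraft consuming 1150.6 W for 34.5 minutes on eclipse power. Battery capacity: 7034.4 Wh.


E_used = P * t / 60 = 1150.6 * 34.5 / 60 = 661.5950 Wh
DOD = E_used / E_total * 100 = 661.5950 / 7034.4 * 100
DOD = 9.4051 %

9.4051 %


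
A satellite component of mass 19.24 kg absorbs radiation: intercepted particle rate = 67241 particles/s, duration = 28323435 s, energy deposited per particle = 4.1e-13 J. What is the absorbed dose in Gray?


Total energy deposited = rate * time * E_per
  = 67241 * 28323435 * 4.1e-13 = 0.7808434 J
Dose = E_total / mass = 0.7808434 / 19.24
Dose = 0.04058438 Gy

0.0406 Gy


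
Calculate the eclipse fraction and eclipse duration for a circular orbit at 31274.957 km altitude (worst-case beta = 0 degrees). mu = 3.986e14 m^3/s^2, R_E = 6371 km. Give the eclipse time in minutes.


r = 37645.9570 km
T = 1211.5392 min
Eclipse fraction = arcsin(R_E/r)/pi = arcsin(6371.0000/37645.9570)/pi
= arcsin(0.1692346)/pi = 0.05412957
Eclipse duration = 0.05412957 * 1211.5392 = 65.5801 min

65.5801 minutes


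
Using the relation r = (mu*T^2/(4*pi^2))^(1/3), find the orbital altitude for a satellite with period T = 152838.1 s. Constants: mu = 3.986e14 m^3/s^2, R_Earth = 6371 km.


T = 152838.1 s
r = (mu*T^2/(4*pi^2))^(1/3) = (3.986e14 * 152838.1^2 / (4*pi^2))^(1/3)
r = 6.1784605e+07 m = 61784.6047 km
alt = r - R_E = 61784.6047 - 6371 = 55413.6047 km

55413.6047 km


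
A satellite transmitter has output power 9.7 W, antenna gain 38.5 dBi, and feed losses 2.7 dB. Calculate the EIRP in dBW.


Pt = 9.7 W = 9.8677 dBW
EIRP = Pt_dBW + Gt - losses = 9.8677 + 38.5 - 2.7 = 45.6677 dBW

45.6677 dBW


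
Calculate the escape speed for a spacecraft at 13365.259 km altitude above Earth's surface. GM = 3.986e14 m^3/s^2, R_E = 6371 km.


r = 6371.0 + 13365.259 = 19736.2590 km = 1.9736259e+07 m
v_esc = sqrt(2*mu/r) = sqrt(2*3.986e14 / 1.9736259e+07)
v_esc = 6355.5220 m/s = 6.3555 km/s

6.3555 km/s


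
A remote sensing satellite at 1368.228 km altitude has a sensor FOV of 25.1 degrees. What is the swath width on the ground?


FOV = 25.1 deg = 0.4380776 rad
swath = 2 * alt * tan(FOV/2) = 2 * 1368.228 * tan(0.2190388)
swath = 2 * 1368.228 * 0.2226104
swath = 609.1636 km

609.1636 km


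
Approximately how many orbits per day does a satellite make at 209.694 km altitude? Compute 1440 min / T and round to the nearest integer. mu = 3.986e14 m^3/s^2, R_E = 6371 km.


r = 6.580694e+06 m
T = 2*pi*sqrt(r^3/mu) = 5312.7425 s = 88.5457 min
revs/day = 1440 / 88.5457 = 16.2628
Rounded: 16 revolutions per day

16 revolutions per day


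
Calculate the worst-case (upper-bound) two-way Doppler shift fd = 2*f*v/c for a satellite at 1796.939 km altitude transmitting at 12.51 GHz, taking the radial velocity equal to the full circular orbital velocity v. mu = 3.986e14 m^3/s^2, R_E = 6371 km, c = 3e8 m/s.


r = 8.167939e+06 m
v = sqrt(mu/r) = 6985.7398 m/s (worst-case radial velocity)
f = 12.51 GHz = 1.251e+10 Hz
fd = 2*f*v/c = 2*1.251e+10*6985.7398/3.0e+08
fd = 582610.6980 Hz

582610.6980 Hz


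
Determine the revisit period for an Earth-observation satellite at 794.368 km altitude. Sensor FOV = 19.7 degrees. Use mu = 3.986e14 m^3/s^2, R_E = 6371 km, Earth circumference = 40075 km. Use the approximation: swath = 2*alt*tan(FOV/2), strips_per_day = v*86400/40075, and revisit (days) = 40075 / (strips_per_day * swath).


swath = 2*794.368*tan(0.1719149) = 275.8504 km
v = sqrt(mu/r) = 7458.4640 m/s = 7.4585 km/s
strips/day = v*86400/40075 = 7.4585*86400/40075 = 16.0801
coverage/day = strips * swath = 16.0801 * 275.8504 = 4435.7104 km
revisit = 40075 / 4435.7104 = 9.0346 days

9.0346 days


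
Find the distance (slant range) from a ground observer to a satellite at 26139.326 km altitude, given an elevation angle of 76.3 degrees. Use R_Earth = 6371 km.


h = 26139.326 km, el = 76.3 deg
d = -R_E*sin(el) + sqrt((R_E*sin(el))^2 + 2*R_E*h + h^2)
d = -6371.0000*sin(1.3317) + sqrt((6371.0000*0.9715491)^2 + 2*6371.0000*26139.326 + 26139.326^2)
d = 26285.5516 km

26285.5516 km


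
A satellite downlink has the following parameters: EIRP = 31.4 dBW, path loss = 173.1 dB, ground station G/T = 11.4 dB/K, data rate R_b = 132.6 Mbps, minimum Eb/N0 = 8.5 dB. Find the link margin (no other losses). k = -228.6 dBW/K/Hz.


C/N0 = EIRP - FSPL + G/T - k = 31.4 - 173.1 + 11.4 - (-228.6)
C/N0 = 98.3000 dB-Hz
R_b = 132.6 Mbps = 1.326e+08 bps -> 10*log10(R_b) = 81.2254 dB-Hz
Eb/N0 = C/N0 - 10*log10(R_b) = 98.3000 - 81.2254 = 17.0746 dB
Margin = Eb/N0 - Eb/N0_req = 17.0746 - 8.5 = 8.5746 dB (link closes)

8.5746 dB


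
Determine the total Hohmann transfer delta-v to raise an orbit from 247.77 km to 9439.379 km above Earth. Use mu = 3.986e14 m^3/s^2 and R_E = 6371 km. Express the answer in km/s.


r1 = 6618.7700 km = 6.61877e+06 m
r2 = 15810.3790 km = 1.5810379e+07 m
dv1 = sqrt(mu/r1)*(sqrt(2*r2/(r1+r2)) - 1) = 1453.9181 m/s
dv2 = sqrt(mu/r2)*(1 - sqrt(2*r1/(r1+r2))) = 1163.6836 m/s
total dv = |dv1| + |dv2| = 1453.9181 + 1163.6836 = 2617.6016 m/s = 2.6176 km/s

2.6176 km/s


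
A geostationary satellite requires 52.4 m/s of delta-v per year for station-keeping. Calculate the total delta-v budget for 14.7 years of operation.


dV = rate * years = 52.4 * 14.7
dV = 770.2800 m/s

770.2800 m/s


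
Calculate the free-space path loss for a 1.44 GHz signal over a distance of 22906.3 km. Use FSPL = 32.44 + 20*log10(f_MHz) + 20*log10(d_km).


f = 1.44 GHz = 1440.0000 MHz
d = 22906.3 km
FSPL = 32.44 + 20*log10(1440.0000) + 20*log10(22906.3)
FSPL = 32.44 + 63.1672 + 87.1991
FSPL = 182.8063 dB

182.8063 dB


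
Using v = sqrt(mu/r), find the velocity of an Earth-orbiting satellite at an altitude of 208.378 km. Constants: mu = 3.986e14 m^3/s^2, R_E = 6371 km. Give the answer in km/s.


r = R_E + alt = 6371.0 + 208.378 = 6579.3780 km = 6.579378e+06 m
v = sqrt(mu/r) = sqrt(3.986e14 / 6.579378e+06) = 7783.5233 m/s = 7.7835 km/s

7.7835 km/s
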